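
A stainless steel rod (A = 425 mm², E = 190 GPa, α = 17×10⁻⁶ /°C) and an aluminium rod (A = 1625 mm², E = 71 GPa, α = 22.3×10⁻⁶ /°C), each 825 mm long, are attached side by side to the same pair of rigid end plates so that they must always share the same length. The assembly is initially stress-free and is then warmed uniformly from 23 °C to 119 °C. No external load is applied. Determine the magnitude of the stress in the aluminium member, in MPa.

σ ≈ 14.9 MPa (compressive)

The aluminium has the larger α, so on heating it would change length more than the stainless steel if both were free. The rigid plates force a common final length, so the aluminium is put into compression and the stainless steel into tension, with equal and opposite forces P (no external load).
Setting the final lengths equal and cancelling L: (α₁ − α₂)ΔT = P/(A₁E₁) + P/(A₂E₂).
|α₁ − α₂|·ΔT = 5.3×10⁻⁶ × 96 = 0.0005088.
1/(A₁E₁) + 1/(A₂E₂) = 1/(425×190×10³) + 1/(1625×71×10³) = 2.105×10⁻⁸ N⁻¹.
So P = 0.0005088 / 2.105×10⁻⁸ = 24.17 kN.
σ_{aluminium} = P/A₂ = 24170/1625 = 14.87 MPa, compressive.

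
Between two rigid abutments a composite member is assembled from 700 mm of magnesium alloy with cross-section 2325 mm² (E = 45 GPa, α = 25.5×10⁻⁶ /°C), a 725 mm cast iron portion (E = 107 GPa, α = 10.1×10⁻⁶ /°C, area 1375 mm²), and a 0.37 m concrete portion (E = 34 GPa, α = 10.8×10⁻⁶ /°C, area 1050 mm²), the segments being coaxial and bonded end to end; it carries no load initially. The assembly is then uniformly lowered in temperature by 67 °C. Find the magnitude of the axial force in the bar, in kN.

P ≈ 88.9 kN (tensile)

Free thermal contraction of the whole bar: Σ αᵢΔT Lᵢ = 25.5×10⁻⁶×67×700 + 10.1×10⁻⁶×67×725 + 10.8×10⁻⁶×67×370 = 1.954 mm.
The rigid supports impose zero overall length change; the single axial force P common to all segments must satisfy P Σ Lᵢ/(AᵢEᵢ) = δ_free.
The series flexibility is Σ Lᵢ/(AᵢEᵢ) = 700/(2325×45×10³) + 725/(1375×107×10³) + 370/(1050×34×10³) = 2.198×10⁻⁵ mm/N.
Hence P = δ_free / Σ(L/AE) = 1.954/2.198×10⁻⁵ = 88.9 kN (tensile).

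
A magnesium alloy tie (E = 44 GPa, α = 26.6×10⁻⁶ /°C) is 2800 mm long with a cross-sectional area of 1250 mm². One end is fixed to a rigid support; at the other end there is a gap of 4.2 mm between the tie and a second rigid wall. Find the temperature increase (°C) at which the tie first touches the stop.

The gap closes when αΔT L = 4.2 mm, since the tie is still unstressed at that instant.
ΔT = 4.2 / (26.6×10⁻⁶ × 2800) = 56.39 °C.

ΔT ≈ 56.4 °C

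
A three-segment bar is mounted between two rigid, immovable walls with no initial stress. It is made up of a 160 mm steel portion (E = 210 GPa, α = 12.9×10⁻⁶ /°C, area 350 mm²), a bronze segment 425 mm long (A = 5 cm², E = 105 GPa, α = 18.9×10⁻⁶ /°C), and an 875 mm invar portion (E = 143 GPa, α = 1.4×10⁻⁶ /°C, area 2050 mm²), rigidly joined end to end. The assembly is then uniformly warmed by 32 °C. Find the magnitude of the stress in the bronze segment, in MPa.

σ ≈ 54.7 MPa (compressive)

Free thermal expansion of the whole bar: Σ αᵢΔT Lᵢ = 12.9×10⁻⁶×32×160 + 18.9×10⁻⁶×32×425 + 1.4×10⁻⁶×32×875 = 0.3623 mm.
Since the ends are fixed, an axial force P builds up, equal in every segment, with P · Σ Lᵢ/(AᵢEᵢ) = δ_free.
Σ Lᵢ/(AᵢEᵢ) = 160/(350×210×10³) + 425/(500×105×10³) + 875/(2050×143×10³) = 1.326×10⁻⁵ mm/N.
Hence P = δ_free / Σ(L/AE) = 0.3623/1.326×10⁻⁵ = 27.33 kN (compressive).
σ_{bronze} = P / A = 27330 / 500 = 54.66 MPa.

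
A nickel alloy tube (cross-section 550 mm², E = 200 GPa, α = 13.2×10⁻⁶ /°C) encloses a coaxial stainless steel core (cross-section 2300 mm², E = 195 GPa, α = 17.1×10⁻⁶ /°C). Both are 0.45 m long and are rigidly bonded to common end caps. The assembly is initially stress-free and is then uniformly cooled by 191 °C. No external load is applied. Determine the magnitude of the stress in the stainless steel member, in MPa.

Both members must finish at the same length. With the larger α, the stainless steel tends to over-contract; the plates restrain it, putting the stainless steel in tension and the nickel alloy in compression. With no external load the two internal forces are equal and opposite, magnitude P.
Equating the net (thermal + elastic) strains gives |α₁ − α₂|·ΔT = P·[1/(A₁E₁) + 1/(A₂E₂)].
|α₁ − α₂|·ΔT = 3.9×10⁻⁶ × 191 = 0.0007449.
1/(A₁E₁) + 1/(A₂E₂) = 1/(550×200×10³) + 1/(2300×195×10³) = 1.132×10⁻⁸ N⁻¹.
P = 0.0007449 / 1.132×10⁻⁸ = 65800 N = 65.8 kN.
σ_{stainless steel} = P/A₂ = 65800/2300 = 28.61 MPa, tensile.

σ ≈ 28.6 MPa (tensile)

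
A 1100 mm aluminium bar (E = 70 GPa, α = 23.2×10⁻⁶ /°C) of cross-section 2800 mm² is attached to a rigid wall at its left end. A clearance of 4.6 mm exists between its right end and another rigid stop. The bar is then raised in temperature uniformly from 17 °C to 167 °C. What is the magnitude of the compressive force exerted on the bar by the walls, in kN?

P ≈ 0 kN

If the wall were absent the bar would grow by αΔT L = 23.2×10⁻⁶ × 150 × 1100 = 3.828 mm.
Since δ_free = 3.83 mm is less than the 4.6 mm gap, the bar never touches the wall. No axial force develops.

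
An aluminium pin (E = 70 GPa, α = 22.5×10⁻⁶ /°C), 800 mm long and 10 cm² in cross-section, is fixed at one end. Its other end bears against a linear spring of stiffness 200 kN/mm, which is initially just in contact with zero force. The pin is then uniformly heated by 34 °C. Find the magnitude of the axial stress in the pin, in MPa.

σ ≈ 37.3 MPa (compressive)

If the spring were absent the pin would lengthen by αΔT L = 22.5×10⁻⁶ × 34 × 800 = 0.612 mm.
Let P be the compressive force at the spring. The pin shortens elastically by PL/(AE) and the spring compresses by P/k; together these equal δ_free.
P [ L/(AE) + 1/k ] = δ_free → P [ 800/(1000×70×10³) + 1/(200×10³) ] = 0.612.
P = 0.612 / 1.643×10⁻⁵ = 37250 N.
σ = P/A = 37250/1000 = 37.25 MPa.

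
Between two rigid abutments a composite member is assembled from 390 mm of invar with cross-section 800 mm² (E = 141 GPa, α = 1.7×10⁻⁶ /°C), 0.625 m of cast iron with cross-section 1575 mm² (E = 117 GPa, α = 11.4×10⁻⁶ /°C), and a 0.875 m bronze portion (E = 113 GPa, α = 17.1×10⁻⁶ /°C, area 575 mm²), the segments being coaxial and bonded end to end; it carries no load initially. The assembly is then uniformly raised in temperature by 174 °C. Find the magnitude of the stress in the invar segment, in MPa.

σ ≈ 244 MPa (compressive)

With the walls removed the bar would change length by δ_free = Σ αᵢΔT Lᵢ = 1.7×10⁻⁶×174×390 + 11.4×10⁻⁶×174×625 + 17.1×10⁻⁶×174×875 = 3.959 mm.
Since the ends are fixed, an axial force P builds up, equal in every segment, with P · Σ Lᵢ/(AᵢEᵢ) = δ_free.
Σ Lᵢ/(AᵢEᵢ) = 390/(800×141×10³) + 625/(1575×117×10³) + 875/(575×113×10³) = 2.032×10⁻⁵ mm/N.
Hence P = δ_free / Σ(L/AE) = 3.959/2.032×10⁻⁵ = 194.9 kN (compressive).
σ_{invar} = P / A = 194900 / 800 = 243.6 MPa.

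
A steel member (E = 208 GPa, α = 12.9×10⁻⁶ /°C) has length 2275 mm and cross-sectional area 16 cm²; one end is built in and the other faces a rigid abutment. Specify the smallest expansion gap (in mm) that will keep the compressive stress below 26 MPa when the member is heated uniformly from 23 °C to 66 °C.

g ≈ 0.978 mm

With no wall the member would lengthen by αΔT L = 12.9×10⁻⁶ × 43 × 2275 = 1.262 mm.
A stress of 26 MPa corresponds to the wall pushing the member back by σL/E = 26×2275/(208×10³) = 0.2844 mm.
So the gap has to take up the difference, g_min = δ_free − σL/E = 1.262 − 0.2844 = 0.9776 mm.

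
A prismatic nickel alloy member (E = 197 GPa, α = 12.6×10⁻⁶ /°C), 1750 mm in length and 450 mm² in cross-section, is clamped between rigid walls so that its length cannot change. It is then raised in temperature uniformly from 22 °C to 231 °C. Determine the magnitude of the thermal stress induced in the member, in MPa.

σ ≈ 519 MPa (compressive)

Because both ends are immovable the net strain is zero, and the suppressed thermal strain is αΔT = 12.6×10⁻⁶ × 209 = 2633.4×10⁻⁶.
σ = EαΔT = 197×10³ × 12.6×10⁻⁶ × 209 = 518.8 MPa (compressive; the member is trying to expand).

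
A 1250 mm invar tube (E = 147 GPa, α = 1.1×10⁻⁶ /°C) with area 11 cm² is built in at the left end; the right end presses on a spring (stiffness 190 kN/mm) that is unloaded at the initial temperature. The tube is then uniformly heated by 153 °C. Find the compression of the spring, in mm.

δ ≈ 0.0852 mm

The unrestrained thermal change is αΔT L = 1.1×10⁻⁶ × 153 × 1250 = 0.2104 mm.
With a force P in the spring, the elastic change of the tube is PL/(AE) and that of the spring is P/k; compatibility requires their sum to equal δ_free.
So P = δ_free / [L/(AE) + 1/k] = 0.2104 / [ 1250/(1100×147×10³) + 1/(190×10³) ].
P = 0.2104 / 1.299×10⁻⁵ = 16190 N.
Spring compression = P/k = 16190/(190×10³) = 0.08521 mm.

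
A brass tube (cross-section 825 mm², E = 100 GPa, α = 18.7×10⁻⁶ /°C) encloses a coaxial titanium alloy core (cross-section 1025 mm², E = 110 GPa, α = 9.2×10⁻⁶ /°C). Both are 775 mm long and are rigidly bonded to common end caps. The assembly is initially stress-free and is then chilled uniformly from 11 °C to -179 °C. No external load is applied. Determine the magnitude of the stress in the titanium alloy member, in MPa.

σ ≈ 83.9 MPa (compressive)

The brass has the larger α, so on cooling it would change length more than the titanium alloy if both were free. The rigid plates force a common final length, so the brass is put into tension and the titanium alloy into compression, with equal and opposite forces P (no external load).
Setting the final lengths equal and cancelling L: (α₁ − α₂)ΔT = P/(A₁E₁) + P/(A₂E₂).
|α₁ − α₂|·ΔT = 9.5×10⁻⁶ × 190 = 0.001805.
1/(A₁E₁) + 1/(A₂E₂) = 1/(825×100×10³) + 1/(1025×110×10³) = 2.099×10⁻⁸ N⁻¹.
So P = 0.001805 / 2.099×10⁻⁸ = 85.99 kN.
σ_{titanium alloy} = P/A₂ = 85990/1025 = 83.89 MPa, compressive.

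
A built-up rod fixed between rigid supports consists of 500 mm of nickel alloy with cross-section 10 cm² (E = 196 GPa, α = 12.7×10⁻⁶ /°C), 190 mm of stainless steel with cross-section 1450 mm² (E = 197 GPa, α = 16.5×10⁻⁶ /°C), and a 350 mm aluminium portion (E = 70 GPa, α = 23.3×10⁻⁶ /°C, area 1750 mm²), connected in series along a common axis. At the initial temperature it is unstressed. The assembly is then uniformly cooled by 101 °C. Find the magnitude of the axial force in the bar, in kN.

P ≈ 293 kN (tensile)

If the supports were absent, the total length change would be Σ αᵢΔT Lᵢ = 12.7×10⁻⁶×101×500 + 16.5×10⁻⁶×101×190 + 23.3×10⁻⁶×101×350 = 1.782 mm.
Since the ends are fixed, an axial force P builds up, equal in every segment, with P · Σ Lᵢ/(AᵢEᵢ) = δ_free.
The series flexibility is Σ Lᵢ/(AᵢEᵢ) = 500/(1000×196×10³) + 190/(1450×197×10³) + 350/(1750×70×10³) = 6.073×10⁻⁶ mm/N.
P = 1.782 / 6.073×10⁻⁶ = 293400 N = 293.4 kN, tensile.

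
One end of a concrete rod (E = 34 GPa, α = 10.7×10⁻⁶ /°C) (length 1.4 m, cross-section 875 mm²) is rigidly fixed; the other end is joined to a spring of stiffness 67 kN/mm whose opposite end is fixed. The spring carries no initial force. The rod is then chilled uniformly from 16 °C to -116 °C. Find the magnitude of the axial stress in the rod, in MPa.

If the spring were absent the rod would shorten by αΔT L = 10.7×10⁻⁶ × 132 × 1400 = 1.977 mm.
Let P be the tensile force in the spring. The rod extends elastically by PL/(AE) and the spring stretches by P/k; together these equal δ_free.
P [ L/(AE) + 1/k ] = δ_free → P [ 1400/(875×34×10³) + 1/(67×10³) ] = 1.977.
P = 1.977 / 6.198×10⁻⁵ = 31900 N.
σ = P/A = 31900/875 = 36.46 MPa.

σ ≈ 36.5 MPa (tensile)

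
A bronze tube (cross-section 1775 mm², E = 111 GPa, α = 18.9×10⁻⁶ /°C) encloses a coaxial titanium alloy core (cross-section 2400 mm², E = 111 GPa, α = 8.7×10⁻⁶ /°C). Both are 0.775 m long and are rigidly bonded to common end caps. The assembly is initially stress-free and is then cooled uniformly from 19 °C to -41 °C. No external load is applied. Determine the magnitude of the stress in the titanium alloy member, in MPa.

Both members must finish at the same length. With the larger α, the bronze tends to over-contract; the plates restrain it, putting the bronze in tension and the titanium alloy in compression. With no external load the two internal forces are equal and opposite, magnitude P.
Compatibility of the two members (thermal + elastic change equal): (α₁ − α₂)ΔT = P·[1/(A₁E₁) + 1/(A₂E₂)].
|α₁ − α₂|·ΔT = 10.2×10⁻⁶ × 60 = 0.000612.
1/(A₁E₁) + 1/(A₂E₂) = 1/(1775×111×10³) + 1/(2400×111×10³) = 8.829×10⁻⁹ N⁻¹.
P = 0.000612 / 8.829×10⁻⁹ = 69320 N = 69.32 kN.
σ_{titanium alloy} = P/A₂ = 69320/2400 = 28.88 MPa, compressive.

σ ≈ 28.9 MPa (compressive)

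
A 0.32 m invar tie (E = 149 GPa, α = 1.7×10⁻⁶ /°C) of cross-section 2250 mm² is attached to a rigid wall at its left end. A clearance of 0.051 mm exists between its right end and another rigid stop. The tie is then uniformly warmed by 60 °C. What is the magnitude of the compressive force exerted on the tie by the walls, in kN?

If the wall were absent the tie would grow by αΔT L = 1.7×10⁻⁶ × 60 × 320 = 0.03264 mm.
Since δ_free = 0.0326 mm is less than the 0.051 mm gap, the tie never touches the wall. No axial force develops.

P ≈ 0 kN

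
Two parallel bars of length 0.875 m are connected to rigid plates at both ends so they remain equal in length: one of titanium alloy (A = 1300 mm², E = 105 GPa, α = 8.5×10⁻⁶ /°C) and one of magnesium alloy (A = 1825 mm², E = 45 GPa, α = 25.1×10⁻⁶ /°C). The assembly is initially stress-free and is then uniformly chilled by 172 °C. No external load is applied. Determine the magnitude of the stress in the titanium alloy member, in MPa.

The magnesium alloy has the larger α, so on cooling it would change length more than the titanium alloy if both were free. The rigid plates force a common final length, so the magnesium alloy is put into tension and the titanium alloy into compression, with equal and opposite forces P (no external load).
Setting the final lengths equal and cancelling L: (α₁ − α₂)ΔT = P/(A₁E₁) + P/(A₂E₂).
|α₁ − α₂|·ΔT = 16.6×10⁻⁶ × 172 = 0.002855.
1/(A₁E₁) + 1/(A₂E₂) = 1/(1300×105×10³) + 1/(1825×45×10³) = 1.95×10⁻⁸ N⁻¹.
So P = 0.002855 / 1.95×10⁻⁸ = 146.4 kN.
σ_{titanium alloy} = P/A₁ = 146400/1300 = 112.6 MPa, compressive.

σ ≈ 113 MPa (compressive)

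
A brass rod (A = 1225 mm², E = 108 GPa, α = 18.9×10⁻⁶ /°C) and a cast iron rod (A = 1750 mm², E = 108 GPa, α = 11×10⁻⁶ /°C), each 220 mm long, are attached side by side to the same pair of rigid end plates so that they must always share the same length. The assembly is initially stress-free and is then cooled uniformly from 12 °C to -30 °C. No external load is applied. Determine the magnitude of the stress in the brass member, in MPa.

Equilibrium of a rigid end plate with no external load gives equal and opposite internal forces ±P in the two members. Since α_{brass} > α_{cast iron}, cooling drives the brass into tension and the cast iron into compression.
Setting the final lengths equal and cancelling L: (α₁ − α₂)ΔT = P/(A₁E₁) + P/(A₂E₂).
|α₁ − α₂|·ΔT = 7.9×10⁻⁶ × 42 = 0.0003318.
1/(A₁E₁) + 1/(A₂E₂) = 1/(1225×108×10³) + 1/(1750×108×10³) = 1.285×10⁻⁸ N⁻¹.
P = 0.0003318 / 1.285×10⁻⁸ = 25820 N = 25.82 kN.
σ_{brass} = P/A₁ = 25820/1225 = 21.08 MPa, tensile.

σ ≈ 21.1 MPa (tensile)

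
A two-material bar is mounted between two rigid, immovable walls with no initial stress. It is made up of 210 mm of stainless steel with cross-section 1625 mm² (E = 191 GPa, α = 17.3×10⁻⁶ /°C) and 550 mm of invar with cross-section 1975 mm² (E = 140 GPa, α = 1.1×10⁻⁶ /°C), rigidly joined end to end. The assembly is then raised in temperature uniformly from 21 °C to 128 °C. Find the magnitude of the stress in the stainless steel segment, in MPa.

If the supports were absent, the total length change would be Σ αᵢΔT Lᵢ = 17.3×10⁻⁶×107×210 + 1.1×10⁻⁶×107×550 = 0.4535 mm.
The walls prevent any net length change, so an axial force P (same in every segment) develops. Compatibility: P · Σ Lᵢ/(AᵢEᵢ) = δ_free.
The series flexibility is Σ Lᵢ/(AᵢEᵢ) = 210/(1625×191×10³) + 550/(1975×140×10³) = 2.666×10⁻⁶ mm/N.
Hence P = δ_free / Σ(L/AE) = 0.4535/2.666×10⁻⁶ = 170.1 kN (compressive).
σ_{stainless steel} = P / A = 170100 / 1625 = 104.7 MPa.

σ ≈ 105 MPa (compressive)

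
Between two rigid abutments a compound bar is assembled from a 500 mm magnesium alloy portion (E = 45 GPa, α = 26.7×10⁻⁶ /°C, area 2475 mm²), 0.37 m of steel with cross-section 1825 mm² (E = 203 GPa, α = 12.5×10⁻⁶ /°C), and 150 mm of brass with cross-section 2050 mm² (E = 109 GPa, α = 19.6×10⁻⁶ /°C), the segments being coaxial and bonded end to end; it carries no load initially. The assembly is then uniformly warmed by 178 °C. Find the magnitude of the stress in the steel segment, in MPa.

With the walls removed the bar would change length by δ_free = Σ αᵢΔT Lᵢ = 26.7×10⁻⁶×178×500 + 12.5×10⁻⁶×178×370 + 19.6×10⁻⁶×178×150 = 3.723 mm.
The walls prevent any net length change, so an axial force P (same in every segment) develops. Compatibility: P · Σ Lᵢ/(AᵢEᵢ) = δ_free.
Σ Lᵢ/(AᵢEᵢ) = 500/(2475×45×10³) + 370/(1825×203×10³) + 150/(2050×109×10³) = 6.159×10⁻⁶ mm/N.
P = 3.723 / 6.159×10⁻⁶ = 604400 N = 604.4 kN, compressive.
σ_{steel} = P / A = 604400 / 1825 = 331.2 MPa.

σ ≈ 331 MPa (compressive)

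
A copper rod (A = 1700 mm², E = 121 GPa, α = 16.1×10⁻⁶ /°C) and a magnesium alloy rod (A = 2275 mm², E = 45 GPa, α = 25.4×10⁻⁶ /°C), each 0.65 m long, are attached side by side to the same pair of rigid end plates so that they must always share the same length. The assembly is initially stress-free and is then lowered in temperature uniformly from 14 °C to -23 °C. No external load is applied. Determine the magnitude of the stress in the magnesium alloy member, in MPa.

Equilibrium of a rigid end plate with no external load gives equal and opposite internal forces ±P in the two members. Since α_{magnesium alloy} > α_{copper}, cooling drives the magnesium alloy into tension and the copper into compression.
Setting the final lengths equal and cancelling L: (α₁ − α₂)ΔT = P/(A₁E₁) + P/(A₂E₂).
|α₁ − α₂|·ΔT = 9.3×10⁻⁶ × 37 = 0.0003441.
1/(A₁E₁) + 1/(A₂E₂) = 1/(1700×121×10³) + 1/(2275×45×10³) = 1.463×10⁻⁸ N⁻¹.
P = 0.0003441 / 1.463×10⁻⁸ = 23520 N = 23.52 kN.
σ_{magnesium alloy} = P/A₂ = 23520/2275 = 10.34 MPa, tensile.

σ ≈ 10.3 MPa (tensile)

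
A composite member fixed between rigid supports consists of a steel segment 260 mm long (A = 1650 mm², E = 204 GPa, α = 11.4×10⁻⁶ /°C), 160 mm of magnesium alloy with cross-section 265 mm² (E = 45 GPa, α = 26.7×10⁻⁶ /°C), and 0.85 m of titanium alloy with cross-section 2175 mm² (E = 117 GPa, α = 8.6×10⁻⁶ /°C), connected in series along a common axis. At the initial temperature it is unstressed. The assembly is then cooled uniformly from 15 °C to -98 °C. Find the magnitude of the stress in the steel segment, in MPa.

If the supports were absent, the total length change would be Σ αᵢΔT Lᵢ = 11.4×10⁻⁶×113×260 + 26.7×10⁻⁶×113×160 + 8.6×10⁻⁶×113×850 = 1.644 mm.
The rigid supports impose zero overall length change; the single axial force P common to all segments must satisfy P Σ Lᵢ/(AᵢEᵢ) = δ_free.
Σ Lᵢ/(AᵢEᵢ) = 260/(1650×204×10³) + 160/(265×45×10³) + 850/(2175×117×10³) = 1.753×10⁻⁵ mm/N.
Hence P = δ_free / Σ(L/AE) = 1.644/1.753×10⁻⁵ = 93.77 kN (tensile).
σ_{steel} = P / A = 93770 / 1650 = 56.83 MPa.

σ ≈ 56.8 MPa (tensile)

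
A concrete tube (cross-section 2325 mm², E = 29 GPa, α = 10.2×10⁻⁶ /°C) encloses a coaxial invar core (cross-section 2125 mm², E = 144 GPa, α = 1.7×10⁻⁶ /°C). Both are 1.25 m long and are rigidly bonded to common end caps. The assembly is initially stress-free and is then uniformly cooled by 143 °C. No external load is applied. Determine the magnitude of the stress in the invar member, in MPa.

Equilibrium of a rigid end plate with no external load gives equal and opposite internal forces ±P in the two members. Since α_{concrete} > α_{invar}, cooling drives the concrete into tension and the invar into compression.
Setting the final lengths equal and cancelling L: (α₁ − α₂)ΔT = P/(A₁E₁) + P/(A₂E₂).
|α₁ − α₂|·ΔT = 8.5×10⁻⁶ × 143 = 0.001216.
1/(A₁E₁) + 1/(A₂E₂) = 1/(2325×29×10³) + 1/(2125×144×10³) = 1.81×10⁻⁸ N⁻¹.
P = 0.001216 / 1.81×10⁻⁸ = 67160 N = 67.16 kN.
σ_{invar} = P/A₂ = 67160/2125 = 31.6 MPa, compressive.

σ ≈ 31.6 MPa (compressive)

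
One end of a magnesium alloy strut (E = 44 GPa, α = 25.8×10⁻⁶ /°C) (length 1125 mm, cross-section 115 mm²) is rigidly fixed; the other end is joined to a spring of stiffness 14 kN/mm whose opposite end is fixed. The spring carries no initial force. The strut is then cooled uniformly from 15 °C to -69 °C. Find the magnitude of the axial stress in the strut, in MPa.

If the spring were absent the strut would shorten by αΔT L = 25.8×10⁻⁶ × 84 × 1125 = 2.438 mm.
With a force P in the spring, the elastic change of the strut is PL/(AE) and that of the spring is P/k; compatibility requires their sum to equal δ_free.
P [ L/(AE) + 1/k ] = δ_free → P [ 1125/(115×44×10³) + 1/(14×10³) ] = 2.438.
P = 2.438 / 0.0002938 = 8300 N.
σ = P/A = 8300/115 = 72.17 MPa.

σ ≈ 72.2 MPa (tensile)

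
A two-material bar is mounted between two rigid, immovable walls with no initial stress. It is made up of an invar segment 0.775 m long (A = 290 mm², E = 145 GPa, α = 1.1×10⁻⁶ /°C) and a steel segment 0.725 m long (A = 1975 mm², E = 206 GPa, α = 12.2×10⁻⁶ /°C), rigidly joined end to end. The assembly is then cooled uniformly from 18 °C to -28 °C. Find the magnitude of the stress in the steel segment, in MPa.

If the supports were absent, the total length change would be Σ αᵢΔT Lᵢ = 1.1×10⁻⁶×46×775 + 12.2×10⁻⁶×46×725 = 0.4461 mm.
The rigid supports impose zero overall length change; the single axial force P common to all segments must satisfy P Σ Lᵢ/(AᵢEᵢ) = δ_free.
Σ Lᵢ/(AᵢEᵢ) = 775/(290×145×10³) + 725/(1975×206×10³) = 2.021×10⁻⁵ mm/N.
Hence P = δ_free / Σ(L/AE) = 0.4461/2.021×10⁻⁵ = 22.07 kN (tensile).
σ_{steel} = P / A = 22070 / 1975 = 11.17 MPa.

σ ≈ 11.2 MPa (tensile)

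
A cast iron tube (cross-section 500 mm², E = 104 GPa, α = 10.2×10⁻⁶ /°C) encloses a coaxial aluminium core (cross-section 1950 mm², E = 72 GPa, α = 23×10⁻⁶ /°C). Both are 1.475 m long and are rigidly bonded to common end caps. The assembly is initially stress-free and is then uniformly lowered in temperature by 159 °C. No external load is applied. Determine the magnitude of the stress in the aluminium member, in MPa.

Both members must finish at the same length. With the larger α, the aluminium tends to over-contract; the plates restrain it, putting the aluminium in tension and the cast iron in compression. With no external load the two internal forces are equal and opposite, magnitude P.
Equating the net (thermal + elastic) strains gives |α₁ − α₂|·ΔT = P·[1/(A₁E₁) + 1/(A₂E₂)].
|α₁ − α₂|·ΔT = 12.8×10⁻⁶ × 159 = 0.002035.
1/(A₁E₁) + 1/(A₂E₂) = 1/(500×104×10³) + 1/(1950×72×10³) = 2.635×10⁻⁸ N⁻¹.
P = 0.002035 / 2.635×10⁻⁸ = 77230 N = 77.23 kN.
σ_{aluminium} = P/A₂ = 77230/1950 = 39.6 MPa, tensile.

σ ≈ 39.6 MPa (tensile)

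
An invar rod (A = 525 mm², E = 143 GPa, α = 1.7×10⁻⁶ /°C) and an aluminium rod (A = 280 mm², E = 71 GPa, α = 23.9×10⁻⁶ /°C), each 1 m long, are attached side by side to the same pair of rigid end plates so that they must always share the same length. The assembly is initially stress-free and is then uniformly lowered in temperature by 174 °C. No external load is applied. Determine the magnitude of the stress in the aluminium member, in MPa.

Equilibrium of a rigid end plate with no external load gives equal and opposite internal forces ±P in the two members. Since α_{aluminium} > α_{invar}, cooling drives the aluminium into tension and the invar into compression.
Setting the final lengths equal and cancelling L: (α₁ − α₂)ΔT = P/(A₁E₁) + P/(A₂E₂).
|α₁ − α₂|·ΔT = 22.2×10⁻⁶ × 174 = 0.003863.
1/(A₁E₁) + 1/(A₂E₂) = 1/(525×143×10³) + 1/(280×71×10³) = 6.362×10⁻⁸ N⁻¹.
P = 0.003863 / 6.362×10⁻⁸ = 60720 N = 60.72 kN.
σ_{aluminium} = P/A₂ = 60720/280 = 216.8 MPa, tensile.

σ ≈ 217 MPa (tensile)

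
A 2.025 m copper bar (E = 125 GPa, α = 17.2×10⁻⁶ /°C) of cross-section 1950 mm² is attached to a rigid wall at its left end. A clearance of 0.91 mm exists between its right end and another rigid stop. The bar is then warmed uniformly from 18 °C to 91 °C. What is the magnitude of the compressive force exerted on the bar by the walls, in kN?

P ≈ 197 kN

If the wall were absent the bar would grow by αΔT L = 17.2×10⁻⁶ × 73 × 2025 = 2.543 mm.
This exceeds the 0.91 mm gap, so the wall pushes back. The portion of expansion that must be recovered elastically is δ_free − gap = 2.543 − 0.91 = 1.633 mm.
That suppressed elongation corresponds to σ = E·Δ/L = 125×10³ × 1.633/2025 = 100.8 MPa.
Force on the wall = σA = 100.8 × 1950 mm² = 196.5 kN.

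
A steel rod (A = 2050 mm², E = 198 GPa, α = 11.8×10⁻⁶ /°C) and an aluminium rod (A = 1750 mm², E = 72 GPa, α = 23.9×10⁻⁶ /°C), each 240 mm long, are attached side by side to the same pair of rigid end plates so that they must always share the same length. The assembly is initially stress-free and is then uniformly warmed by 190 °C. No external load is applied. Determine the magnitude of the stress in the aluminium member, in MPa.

The aluminium has the larger α, so on heating it would change length more than the steel if both were free. The rigid plates force a common final length, so the aluminium is put into compression and the steel into tension, with equal and opposite forces P (no external load).
Setting the final lengths equal and cancelling L: (α₁ − α₂)ΔT = P/(A₁E₁) + P/(A₂E₂).
|α₁ − α₂|·ΔT = 12.1×10⁻⁶ × 190 = 0.002299.
1/(A₁E₁) + 1/(A₂E₂) = 1/(2050×198×10³) + 1/(1750×72×10³) = 1.04×10⁻⁸ N⁻¹.
P = 0.002299 / 1.04×10⁻⁸ = 221100 N = 221.1 kN.
σ_{aluminium} = P/A₂ = 221100/1750 = 126.3 MPa, compressive.

σ ≈ 126 MPa (compressive)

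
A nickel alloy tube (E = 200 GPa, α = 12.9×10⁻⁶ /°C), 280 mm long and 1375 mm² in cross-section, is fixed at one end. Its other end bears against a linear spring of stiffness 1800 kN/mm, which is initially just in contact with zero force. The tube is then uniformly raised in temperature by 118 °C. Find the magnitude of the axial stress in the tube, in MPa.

If the spring were absent the tube would lengthen by αΔT L = 12.9×10⁻⁶ × 118 × 280 = 0.4262 mm.
Let P be the compressive force at the spring. The tube shortens elastically by PL/(AE) and the spring compresses by P/k; together these equal δ_free.
So P = δ_free / [L/(AE) + 1/k] = 0.4262 / [ 280/(1375×200×10³) + 1/(1800×10³) ].
P = 0.4262 / 1.574×10⁻⁶ = 270800 N.
σ = P/A = 270800/1375 = 197 MPa.

σ ≈ 197 MPa (compressive)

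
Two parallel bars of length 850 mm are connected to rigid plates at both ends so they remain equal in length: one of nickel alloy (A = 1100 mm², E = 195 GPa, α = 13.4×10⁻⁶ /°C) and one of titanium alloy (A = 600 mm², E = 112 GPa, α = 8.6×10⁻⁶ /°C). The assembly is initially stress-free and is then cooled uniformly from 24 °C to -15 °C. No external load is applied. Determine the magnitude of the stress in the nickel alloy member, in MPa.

Equilibrium of a rigid end plate with no external load gives equal and opposite internal forces ±P in the two members. Since α_{nickel alloy} > α_{titanium alloy}, cooling drives the nickel alloy into tension and the titanium alloy into compression.
Compatibility of the two members (thermal + elastic change equal): (α₁ − α₂)ΔT = P·[1/(A₁E₁) + 1/(A₂E₂)].
|α₁ − α₂|·ΔT = 4.8×10⁻⁶ × 39 = 0.0001872.
1/(A₁E₁) + 1/(A₂E₂) = 1/(1100×195×10³) + 1/(600×112×10³) = 1.954×10⁻⁸ N⁻¹.
P = 0.0001872 / 1.954×10⁻⁸ = 9579 N = 9.579 kN.
σ_{nickel alloy} = P/A₁ = 9579/1100 = 8.708 MPa, tensile.

σ ≈ 8.71 MPa (tensile)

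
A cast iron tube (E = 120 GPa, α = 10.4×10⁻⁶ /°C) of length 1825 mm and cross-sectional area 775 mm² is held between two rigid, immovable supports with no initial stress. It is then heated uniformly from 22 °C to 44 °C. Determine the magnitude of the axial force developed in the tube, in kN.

P ≈ 21.3 kN (compressive)

The ends cannot move, so σ = EαΔT = 120×10³ × 10.4×10⁻⁶ × 22 = 27.46 MPa.
P = AEαΔT = 775 × 120×10³ × 10.4×10⁻⁶ × 22 = 21.28 kN (compressive).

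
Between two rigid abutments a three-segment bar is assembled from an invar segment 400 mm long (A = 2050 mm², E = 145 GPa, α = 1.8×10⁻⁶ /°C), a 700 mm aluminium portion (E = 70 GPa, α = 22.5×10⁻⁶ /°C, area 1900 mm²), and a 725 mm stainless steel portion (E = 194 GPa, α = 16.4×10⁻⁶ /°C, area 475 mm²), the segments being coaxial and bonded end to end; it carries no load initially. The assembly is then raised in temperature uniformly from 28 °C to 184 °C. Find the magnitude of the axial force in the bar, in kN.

P ≈ 306 kN (compressive)

Free thermal expansion of the whole bar: Σ αᵢΔT Lᵢ = 1.8×10⁻⁶×156×400 + 22.5×10⁻⁶×156×700 + 16.4×10⁻⁶×156×725 = 4.424 mm.
Since the ends are fixed, an axial force P builds up, equal in every segment, with P · Σ Lᵢ/(AᵢEᵢ) = δ_free.
Σ Lᵢ/(AᵢEᵢ) = 400/(2050×145×10³) + 700/(1900×70×10³) + 725/(475×194×10³) = 1.448×10⁻⁵ mm/N.
Hence P = δ_free / Σ(L/AE) = 4.424/1.448×10⁻⁵ = 305.6 kN (compressive).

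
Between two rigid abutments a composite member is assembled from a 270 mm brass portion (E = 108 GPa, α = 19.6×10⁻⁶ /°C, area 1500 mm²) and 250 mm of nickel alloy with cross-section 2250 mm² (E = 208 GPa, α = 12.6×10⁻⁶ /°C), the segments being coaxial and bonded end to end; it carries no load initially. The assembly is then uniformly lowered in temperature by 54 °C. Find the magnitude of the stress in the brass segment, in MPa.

σ ≈ 138 MPa (tensile)

With the walls removed the bar would change length by δ_free = Σ αᵢΔT Lᵢ = 19.6×10⁻⁶×54×270 + 12.6×10⁻⁶×54×250 = 0.4559 mm.
The rigid supports impose zero overall length change; the single axial force P common to all segments must satisfy P Σ Lᵢ/(AᵢEᵢ) = δ_free.
The series flexibility is Σ Lᵢ/(AᵢEᵢ) = 270/(1500×108×10³) + 250/(2250×208×10³) = 2.201×10⁻⁶ mm/N.
Hence P = δ_free / Σ(L/AE) = 0.4559/2.201×10⁻⁶ = 207.1 kN (tensile).
σ_{brass} = P / A = 207100 / 1500 = 138.1 MPa.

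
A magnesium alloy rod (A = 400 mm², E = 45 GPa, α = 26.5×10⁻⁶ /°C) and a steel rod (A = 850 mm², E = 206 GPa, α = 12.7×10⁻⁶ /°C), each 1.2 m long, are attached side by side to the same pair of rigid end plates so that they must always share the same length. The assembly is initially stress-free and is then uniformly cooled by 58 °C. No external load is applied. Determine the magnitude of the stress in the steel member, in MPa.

σ ≈ 15.4 MPa (compressive)

Both members must finish at the same length. With the larger α, the magnesium alloy tends to over-contract; the plates restrain it, putting the magnesium alloy in tension and the steel in compression. With no external load the two internal forces are equal and opposite, magnitude P.
Equating the net (thermal + elastic) strains gives |α₁ − α₂|·ΔT = P·[1/(A₁E₁) + 1/(A₂E₂)].
|α₁ − α₂|·ΔT = 13.8×10⁻⁶ × 58 = 0.0008004.
1/(A₁E₁) + 1/(A₂E₂) = 1/(400×45×10³) + 1/(850×206×10³) = 6.127×10⁻⁸ N⁻¹.
So P = 0.0008004 / 6.127×10⁻⁸ = 13.06 kN.
σ_{steel} = P/A₂ = 13060/850 = 15.37 MPa, compressive.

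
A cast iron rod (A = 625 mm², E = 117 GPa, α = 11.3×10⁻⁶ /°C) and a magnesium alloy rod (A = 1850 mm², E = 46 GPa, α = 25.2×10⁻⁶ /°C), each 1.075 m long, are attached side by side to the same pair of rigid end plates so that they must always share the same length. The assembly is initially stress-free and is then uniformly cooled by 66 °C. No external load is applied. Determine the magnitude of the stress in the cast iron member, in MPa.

σ ≈ 57.7 MPa (compressive)

Equilibrium of a rigid end plate with no external load gives equal and opposite internal forces ±P in the two members. Since α_{magnesium alloy} > α_{cast iron}, cooling drives the magnesium alloy into tension and the cast iron into compression.
Setting the final lengths equal and cancelling L: (α₁ − α₂)ΔT = P/(A₁E₁) + P/(A₂E₂).
|α₁ − α₂|·ΔT = 13.9×10⁻⁶ × 66 = 0.0009174.
1/(A₁E₁) + 1/(A₂E₂) = 1/(625×117×10³) + 1/(1850×46×10³) = 2.543×10⁻⁸ N⁻¹.
So P = 0.0009174 / 2.543×10⁻⁸ = 36.08 kN.
σ_{cast iron} = P/A₁ = 36080/625 = 57.73 MPa, compressive.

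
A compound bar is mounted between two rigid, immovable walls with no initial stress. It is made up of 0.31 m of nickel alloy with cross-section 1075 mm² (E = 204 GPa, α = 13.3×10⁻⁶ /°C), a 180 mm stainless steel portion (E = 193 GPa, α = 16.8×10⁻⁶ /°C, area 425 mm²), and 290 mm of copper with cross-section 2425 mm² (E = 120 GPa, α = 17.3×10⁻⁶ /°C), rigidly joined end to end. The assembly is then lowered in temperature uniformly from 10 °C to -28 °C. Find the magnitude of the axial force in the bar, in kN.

P ≈ 100 kN (tensile)

Free thermal contraction of the whole bar: Σ αᵢΔT Lᵢ = 13.3×10⁻⁶×38×310 + 16.8×10⁻⁶×38×180 + 17.3×10⁻⁶×38×290 = 0.4622 mm.
Since the ends are fixed, an axial force P builds up, equal in every segment, with P · Σ Lᵢ/(AᵢEᵢ) = δ_free.
The series flexibility is Σ Lᵢ/(AᵢEᵢ) = 310/(1075×204×10³) + 180/(425×193×10³) + 290/(2425×120×10³) = 4.605×10⁻⁶ mm/N.
P = 0.4622 / 4.605×10⁻⁶ = 100400 N = 100.4 kN, tensile.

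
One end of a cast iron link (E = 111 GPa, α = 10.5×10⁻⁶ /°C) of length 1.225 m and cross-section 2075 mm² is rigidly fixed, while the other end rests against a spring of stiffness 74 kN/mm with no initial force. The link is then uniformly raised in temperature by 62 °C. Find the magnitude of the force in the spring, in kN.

Free thermal expansion: δ_free = αΔT L = 10.5×10⁻⁶ × 62 × 1225 = 0.7975 mm.
With a force P in the spring, the elastic change of the link is PL/(AE) and that of the spring is P/k; compatibility requires their sum to equal δ_free.
P [ L/(AE) + 1/k ] = δ_free → P [ 1225/(2075×111×10³) + 1/(74×10³) ] = 0.7975.
P = 0.7975 / 1.883×10⁻⁵ = 42350 N.

P ≈ 42.3 kN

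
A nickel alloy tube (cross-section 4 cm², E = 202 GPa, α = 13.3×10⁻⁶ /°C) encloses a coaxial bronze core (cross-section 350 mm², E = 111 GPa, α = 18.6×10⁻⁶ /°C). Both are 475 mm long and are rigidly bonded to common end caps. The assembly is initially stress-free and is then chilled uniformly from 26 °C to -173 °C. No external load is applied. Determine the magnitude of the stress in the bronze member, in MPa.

The bronze has the larger α, so on cooling it would change length more than the nickel alloy if both were free. The rigid plates force a common final length, so the bronze is put into tension and the nickel alloy into compression, with equal and opposite forces P (no external load).
Compatibility of the two members (thermal + elastic change equal): (α₁ − α₂)ΔT = P·[1/(A₁E₁) + 1/(A₂E₂)].
|α₁ − α₂|·ΔT = 5.3×10⁻⁶ × 199 = 0.001055.
1/(A₁E₁) + 1/(A₂E₂) = 1/(400×202×10³) + 1/(350×111×10³) = 3.812×10⁻⁸ N⁻¹.
So P = 0.001055 / 3.812×10⁻⁸ = 27.67 kN.
σ_{bronze} = P/A₂ = 27670/350 = 79.06 MPa, tensile.

σ ≈ 79.1 MPa (tensile)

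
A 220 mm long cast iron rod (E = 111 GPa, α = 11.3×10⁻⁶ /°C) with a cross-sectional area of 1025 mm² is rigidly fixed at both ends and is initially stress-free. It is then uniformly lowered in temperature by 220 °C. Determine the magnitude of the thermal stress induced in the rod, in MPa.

With length fixed, the mechanical strain must cancel the thermal strain αΔT = 11.3×10⁻⁶ × 220 = 2486×10⁻⁶.
Hence σ = E·αΔT = 111×10³ × 2486×10⁻⁶ = 275.9 MPa, tensile.

σ ≈ 276 MPa (tensile)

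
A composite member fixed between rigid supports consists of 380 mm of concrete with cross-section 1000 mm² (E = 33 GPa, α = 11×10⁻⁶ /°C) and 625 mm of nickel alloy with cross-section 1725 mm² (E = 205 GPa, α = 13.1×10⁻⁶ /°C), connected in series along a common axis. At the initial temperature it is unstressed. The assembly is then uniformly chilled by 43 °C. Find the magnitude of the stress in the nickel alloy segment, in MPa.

Free thermal contraction of the whole bar: Σ αᵢΔT Lᵢ = 11×10⁻⁶×43×380 + 13.1×10⁻⁶×43×625 = 0.5318 mm.
The walls prevent any net length change, so an axial force P (same in every segment) develops. Compatibility: P · Σ Lᵢ/(AᵢEᵢ) = δ_free.
Σ Lᵢ/(AᵢEᵢ) = 380/(1000×33×10³) + 625/(1725×205×10³) = 1.328×10⁻⁵ mm/N.
So P = 0.5318 / 1.328×10⁻⁵ = 40.04 kN, tensile.
σ_{nickel alloy} = P / A = 40040 / 1725 = 23.21 MPa.

σ ≈ 23.2 MPa (tensile)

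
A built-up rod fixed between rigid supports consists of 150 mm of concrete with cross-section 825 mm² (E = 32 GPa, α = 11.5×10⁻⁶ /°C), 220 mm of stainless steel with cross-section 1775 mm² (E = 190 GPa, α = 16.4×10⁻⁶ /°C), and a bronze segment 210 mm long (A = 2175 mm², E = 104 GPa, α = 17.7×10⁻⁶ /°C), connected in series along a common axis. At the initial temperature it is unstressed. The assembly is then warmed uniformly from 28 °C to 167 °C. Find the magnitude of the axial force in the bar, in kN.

If the supports were absent, the total length change would be Σ αᵢΔT Lᵢ = 11.5×10⁻⁶×139×150 + 16.4×10⁻⁶×139×220 + 17.7×10⁻⁶×139×210 = 1.258 mm.
Since the ends are fixed, an axial force P builds up, equal in every segment, with P · Σ Lᵢ/(AᵢEᵢ) = δ_free.
Σ Lᵢ/(AᵢEᵢ) = 150/(825×32×10³) + 220/(1775×190×10³) + 210/(2175×104×10³) = 7.263×10⁻⁶ mm/N.
So P = 1.258 / 7.263×10⁻⁶ = 173.2 kN, compressive.

P ≈ 173 kN (compressive)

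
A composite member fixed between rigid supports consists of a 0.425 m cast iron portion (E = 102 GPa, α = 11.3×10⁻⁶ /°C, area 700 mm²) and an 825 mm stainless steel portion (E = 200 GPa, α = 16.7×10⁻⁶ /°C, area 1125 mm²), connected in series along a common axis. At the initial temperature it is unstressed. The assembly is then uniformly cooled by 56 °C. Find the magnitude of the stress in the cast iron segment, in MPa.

With the walls removed the bar would change length by δ_free = Σ αᵢΔT Lᵢ = 11.3×10⁻⁶×56×425 + 16.7×10⁻⁶×56×825 = 1.04 mm.
Since the ends are fixed, an axial force P builds up, equal in every segment, with P · Σ Lᵢ/(AᵢEᵢ) = δ_free.
Σ Lᵢ/(AᵢEᵢ) = 425/(700×102×10³) + 825/(1125×200×10³) = 9.619×10⁻⁶ mm/N.
Hence P = δ_free / Σ(L/AE) = 1.04/9.619×10⁻⁶ = 108.2 kN (tensile).
σ_{cast iron} = P / A = 108200 / 700 = 154.5 MPa.

σ ≈ 155 MPa (tensile)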